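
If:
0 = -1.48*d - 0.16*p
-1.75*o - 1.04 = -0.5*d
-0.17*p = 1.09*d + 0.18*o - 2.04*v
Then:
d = -4.73239436619718*v - 0.248152444076222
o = -1.35211267605634*v - 0.665186412593206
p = 43.7746478873239*v + 2.29541010770505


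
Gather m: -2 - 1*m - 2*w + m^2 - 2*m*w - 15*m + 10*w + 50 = m^2 + m*(-2*w - 16) + 8*w + 48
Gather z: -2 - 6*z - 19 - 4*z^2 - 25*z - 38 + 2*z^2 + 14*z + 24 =-2*z^2 - 17*z - 35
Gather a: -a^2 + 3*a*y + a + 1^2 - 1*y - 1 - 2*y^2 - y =-a^2 + a*(3*y + 1) - 2*y^2 - 2*y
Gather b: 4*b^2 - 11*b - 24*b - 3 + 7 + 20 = 4*b^2 - 35*b + 24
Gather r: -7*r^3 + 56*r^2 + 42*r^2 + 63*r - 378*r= -7*r^3 + 98*r^2 - 315*r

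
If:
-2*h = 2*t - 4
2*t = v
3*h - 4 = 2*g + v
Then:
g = 1 - 5*v/4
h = 2 - v/2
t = v/2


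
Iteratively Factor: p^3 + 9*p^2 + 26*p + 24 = (p + 2)*(p^2 + 7*p + 12) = (p + 2)*(p + 3)*(p + 4)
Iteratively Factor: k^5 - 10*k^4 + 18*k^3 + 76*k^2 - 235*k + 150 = (k - 1)*(k^4 - 9*k^3 + 9*k^2 + 85*k - 150) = (k - 5)*(k - 1)*(k^3 - 4*k^2 - 11*k + 30) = (k - 5)*(k - 1)*(k + 3)*(k^2 - 7*k + 10) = (k - 5)^2*(k - 1)*(k + 3)*(k - 2)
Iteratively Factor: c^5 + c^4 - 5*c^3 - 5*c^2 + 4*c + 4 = (c + 2)*(c^4 - c^3 - 3*c^2 + c + 2) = (c + 1)*(c + 2)*(c^3 - 2*c^2 - c + 2) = (c - 2)*(c + 1)*(c + 2)*(c^2 - 1) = (c - 2)*(c + 1)^2*(c + 2)*(c - 1)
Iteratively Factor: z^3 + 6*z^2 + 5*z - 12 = (z + 4)*(z^2 + 2*z - 3) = (z - 1)*(z + 4)*(z + 3)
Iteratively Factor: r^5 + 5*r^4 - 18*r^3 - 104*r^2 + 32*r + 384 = (r - 4)*(r^4 + 9*r^3 + 18*r^2 - 32*r - 96) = (r - 4)*(r + 4)*(r^3 + 5*r^2 - 2*r - 24) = (r - 4)*(r + 4)^2*(r^2 + r - 6) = (r - 4)*(r - 2)*(r + 4)^2*(r + 3)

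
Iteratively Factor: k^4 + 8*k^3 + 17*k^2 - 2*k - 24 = (k + 4)*(k^3 + 4*k^2 + k - 6) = (k + 2)*(k + 4)*(k^2 + 2*k - 3) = (k + 2)*(k + 3)*(k + 4)*(k - 1)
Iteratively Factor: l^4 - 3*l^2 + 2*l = (l - 1)*(l^3 + l^2 - 2*l) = (l - 1)*(l + 2)*(l^2 - l) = (l - 1)^2*(l + 2)*(l)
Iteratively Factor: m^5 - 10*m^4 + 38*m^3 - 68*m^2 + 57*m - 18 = (m - 1)*(m^4 - 9*m^3 + 29*m^2 - 39*m + 18) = (m - 2)*(m - 1)*(m^3 - 7*m^2 + 15*m - 9) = (m - 2)*(m - 1)^2*(m^2 - 6*m + 9) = (m - 3)*(m - 2)*(m - 1)^2*(m - 3)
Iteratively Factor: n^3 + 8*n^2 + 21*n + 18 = (n + 2)*(n^2 + 6*n + 9) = (n + 2)*(n + 3)*(n + 3)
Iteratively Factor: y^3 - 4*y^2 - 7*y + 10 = (y - 5)*(y^2 + y - 2) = (y - 5)*(y + 2)*(y - 1)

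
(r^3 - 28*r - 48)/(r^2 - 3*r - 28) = (r^2 - 4*r - 12)/(r - 7)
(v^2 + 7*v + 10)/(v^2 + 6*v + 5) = (v + 2)/(v + 1)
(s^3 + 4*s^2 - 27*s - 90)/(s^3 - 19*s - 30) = (s + 6)/(s + 2)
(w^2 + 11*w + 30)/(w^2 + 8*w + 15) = (w + 6)/(w + 3)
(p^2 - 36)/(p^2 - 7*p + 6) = (p + 6)/(p - 1)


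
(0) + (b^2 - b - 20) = b^2 - b - 20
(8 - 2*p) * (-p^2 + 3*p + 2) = 2*p^3 - 14*p^2 + 20*p + 16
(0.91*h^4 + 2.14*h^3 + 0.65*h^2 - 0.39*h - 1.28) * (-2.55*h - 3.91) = -2.3205*h^5 - 9.0151*h^4 - 10.0249*h^3 - 1.547*h^2 + 4.7889*h + 5.0048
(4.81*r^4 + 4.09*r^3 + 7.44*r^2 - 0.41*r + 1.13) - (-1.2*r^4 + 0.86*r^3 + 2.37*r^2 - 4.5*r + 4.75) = 6.01*r^4 + 3.23*r^3 + 5.07*r^2 + 4.09*r - 3.62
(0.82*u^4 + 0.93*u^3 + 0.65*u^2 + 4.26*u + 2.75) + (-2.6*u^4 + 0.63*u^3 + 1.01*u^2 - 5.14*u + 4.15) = -1.78*u^4 + 1.56*u^3 + 1.66*u^2 - 0.88*u + 6.9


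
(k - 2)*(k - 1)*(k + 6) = k^3 + 3*k^2 - 16*k + 12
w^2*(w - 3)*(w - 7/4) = w^4 - 19*w^3/4 + 21*w^2/4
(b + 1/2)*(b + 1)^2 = b^3 + 5*b^2/2 + 2*b + 1/2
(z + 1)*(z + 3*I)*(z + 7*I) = z^3 + z^2 + 10*I*z^2 - 21*z + 10*I*z - 21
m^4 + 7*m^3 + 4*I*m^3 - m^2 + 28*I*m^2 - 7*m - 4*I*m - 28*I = (m - 1)*(m + 1)*(m + 7)*(m + 4*I)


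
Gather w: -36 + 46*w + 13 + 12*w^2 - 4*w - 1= 12*w^2 + 42*w - 24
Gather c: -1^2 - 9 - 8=-18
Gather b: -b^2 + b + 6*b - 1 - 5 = -b^2 + 7*b - 6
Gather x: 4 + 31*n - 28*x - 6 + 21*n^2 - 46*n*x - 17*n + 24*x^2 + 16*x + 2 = 21*n^2 + 14*n + 24*x^2 + x*(-46*n - 12)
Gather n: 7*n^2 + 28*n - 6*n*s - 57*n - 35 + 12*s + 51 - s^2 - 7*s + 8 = 7*n^2 + n*(-6*s - 29) - s^2 + 5*s + 24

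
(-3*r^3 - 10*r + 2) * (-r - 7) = 3*r^4 + 21*r^3 + 10*r^2 + 68*r - 14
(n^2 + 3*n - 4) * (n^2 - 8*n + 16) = n^4 - 5*n^3 - 12*n^2 + 80*n - 64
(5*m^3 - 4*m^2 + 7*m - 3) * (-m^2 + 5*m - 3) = -5*m^5 + 29*m^4 - 42*m^3 + 50*m^2 - 36*m + 9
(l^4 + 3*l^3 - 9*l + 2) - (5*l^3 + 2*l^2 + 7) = l^4 - 2*l^3 - 2*l^2 - 9*l - 5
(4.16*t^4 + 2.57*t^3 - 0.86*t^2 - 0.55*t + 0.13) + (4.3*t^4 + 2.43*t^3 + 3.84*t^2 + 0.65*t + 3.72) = 8.46*t^4 + 5.0*t^3 + 2.98*t^2 + 0.1*t + 3.85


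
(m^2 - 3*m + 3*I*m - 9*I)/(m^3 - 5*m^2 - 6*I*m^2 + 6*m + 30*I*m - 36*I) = (m + 3*I)/(m^2 + m*(-2 - 6*I) + 12*I)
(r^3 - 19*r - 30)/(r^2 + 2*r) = r - 2 - 15/r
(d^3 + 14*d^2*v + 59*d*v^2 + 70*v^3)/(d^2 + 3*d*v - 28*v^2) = (-d^2 - 7*d*v - 10*v^2)/(-d + 4*v)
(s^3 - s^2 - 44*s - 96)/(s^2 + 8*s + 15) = (s^2 - 4*s - 32)/(s + 5)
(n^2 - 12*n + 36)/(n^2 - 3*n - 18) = (n - 6)/(n + 3)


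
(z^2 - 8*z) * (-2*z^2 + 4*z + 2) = -2*z^4 + 20*z^3 - 30*z^2 - 16*z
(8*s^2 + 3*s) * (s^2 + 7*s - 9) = 8*s^4 + 59*s^3 - 51*s^2 - 27*s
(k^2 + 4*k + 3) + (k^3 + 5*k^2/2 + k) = k^3 + 7*k^2/2 + 5*k + 3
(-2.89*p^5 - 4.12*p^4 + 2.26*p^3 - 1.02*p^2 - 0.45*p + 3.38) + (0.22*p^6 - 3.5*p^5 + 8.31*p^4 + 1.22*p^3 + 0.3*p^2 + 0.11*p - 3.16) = 0.22*p^6 - 6.39*p^5 + 4.19*p^4 + 3.48*p^3 - 0.72*p^2 - 0.34*p + 0.22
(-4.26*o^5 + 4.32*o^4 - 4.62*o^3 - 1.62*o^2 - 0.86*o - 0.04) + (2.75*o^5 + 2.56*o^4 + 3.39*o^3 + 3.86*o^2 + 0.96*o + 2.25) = -1.51*o^5 + 6.88*o^4 - 1.23*o^3 + 2.24*o^2 + 0.1*o + 2.21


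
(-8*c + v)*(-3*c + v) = 24*c^2 - 11*c*v + v^2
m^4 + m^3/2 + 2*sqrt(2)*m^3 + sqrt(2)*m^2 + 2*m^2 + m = m*(m + sqrt(2))*(sqrt(2)*m/2 + 1)*(sqrt(2)*m + sqrt(2)/2)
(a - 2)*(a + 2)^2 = a^3 + 2*a^2 - 4*a - 8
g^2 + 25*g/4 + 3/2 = (g + 1/4)*(g + 6)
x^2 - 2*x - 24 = (x - 6)*(x + 4)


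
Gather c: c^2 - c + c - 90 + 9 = c^2 - 81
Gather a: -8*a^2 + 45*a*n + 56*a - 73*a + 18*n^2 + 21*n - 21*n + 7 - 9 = -8*a^2 + a*(45*n - 17) + 18*n^2 - 2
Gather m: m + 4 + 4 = m + 8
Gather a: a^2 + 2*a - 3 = a^2 + 2*a - 3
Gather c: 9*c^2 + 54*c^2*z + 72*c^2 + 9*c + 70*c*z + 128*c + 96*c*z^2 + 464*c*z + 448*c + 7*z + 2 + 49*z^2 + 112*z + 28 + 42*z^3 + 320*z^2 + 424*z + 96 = c^2*(54*z + 81) + c*(96*z^2 + 534*z + 585) + 42*z^3 + 369*z^2 + 543*z + 126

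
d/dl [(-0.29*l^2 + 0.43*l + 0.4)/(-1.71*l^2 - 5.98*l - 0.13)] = (2.4695*l^2 + 1.4434*l + 2.3361)/(2.9241*l^4 + 20.4516*l^3 + 36.205*l^2 + 1.5548*l + 0.0169)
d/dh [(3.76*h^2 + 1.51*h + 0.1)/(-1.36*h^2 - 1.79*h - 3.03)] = (-4.6768*h^2 - 22.5136*h - 4.3963)/(1.8496*h^4 + 4.8688*h^3 + 11.4457*h^2 + 10.8474*h + 9.1809)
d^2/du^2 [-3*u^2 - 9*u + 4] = -6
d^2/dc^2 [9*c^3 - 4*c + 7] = 54*c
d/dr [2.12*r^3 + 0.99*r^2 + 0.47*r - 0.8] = 6.36*r^2 + 1.98*r + 0.47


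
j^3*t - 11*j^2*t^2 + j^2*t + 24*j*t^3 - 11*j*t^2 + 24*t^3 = (j - 8*t)*(j - 3*t)*(j*t + t)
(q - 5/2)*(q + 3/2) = q^2 - q - 15/4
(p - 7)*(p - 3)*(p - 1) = p^3 - 11*p^2 + 31*p - 21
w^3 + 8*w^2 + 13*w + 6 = (w + 1)^2*(w + 6)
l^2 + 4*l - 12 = (l - 2)*(l + 6)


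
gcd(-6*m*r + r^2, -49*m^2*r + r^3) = r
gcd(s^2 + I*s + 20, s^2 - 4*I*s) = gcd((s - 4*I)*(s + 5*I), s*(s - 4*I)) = s - 4*I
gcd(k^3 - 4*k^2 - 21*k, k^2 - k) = k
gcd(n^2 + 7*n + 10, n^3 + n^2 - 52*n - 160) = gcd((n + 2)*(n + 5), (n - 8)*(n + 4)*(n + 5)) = n + 5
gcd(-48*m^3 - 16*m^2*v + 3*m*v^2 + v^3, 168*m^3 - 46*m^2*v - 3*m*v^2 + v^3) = -4*m + v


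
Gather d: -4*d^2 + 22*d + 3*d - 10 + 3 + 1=-4*d^2 + 25*d - 6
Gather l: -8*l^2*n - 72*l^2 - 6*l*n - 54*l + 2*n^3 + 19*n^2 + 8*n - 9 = l^2*(-8*n - 72) + l*(-6*n - 54) + 2*n^3 + 19*n^2 + 8*n - 9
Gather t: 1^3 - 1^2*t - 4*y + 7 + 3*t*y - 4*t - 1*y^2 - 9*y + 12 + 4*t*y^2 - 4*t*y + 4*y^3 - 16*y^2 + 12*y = t*(4*y^2 - y - 5) + 4*y^3 - 17*y^2 - y + 20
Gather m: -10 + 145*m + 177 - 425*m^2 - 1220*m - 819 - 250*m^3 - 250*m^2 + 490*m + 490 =-250*m^3 - 675*m^2 - 585*m - 162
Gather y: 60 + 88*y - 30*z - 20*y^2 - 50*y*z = -20*y^2 + y*(88 - 50*z) - 30*z + 60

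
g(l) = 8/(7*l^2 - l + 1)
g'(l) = 8*(1 - 14*l)/(7*l^2 - l + 1)^2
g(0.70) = 2.14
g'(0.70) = -5.06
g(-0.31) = 4.03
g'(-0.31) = 10.87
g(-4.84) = 0.05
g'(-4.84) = 0.02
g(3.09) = 0.12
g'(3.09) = -0.08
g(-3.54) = 0.09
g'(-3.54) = 0.05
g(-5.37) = 0.04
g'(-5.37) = 0.01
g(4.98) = 0.05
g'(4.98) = -0.02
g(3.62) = 0.09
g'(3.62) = -0.05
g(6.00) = 0.03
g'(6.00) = -0.01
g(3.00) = 0.13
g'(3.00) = -0.09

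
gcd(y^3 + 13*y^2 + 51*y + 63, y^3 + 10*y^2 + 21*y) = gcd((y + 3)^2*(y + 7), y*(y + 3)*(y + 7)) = y^2 + 10*y + 21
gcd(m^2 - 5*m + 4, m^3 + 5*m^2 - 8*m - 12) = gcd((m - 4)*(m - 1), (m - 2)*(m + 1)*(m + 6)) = 1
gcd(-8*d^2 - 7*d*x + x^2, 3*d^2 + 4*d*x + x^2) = d + x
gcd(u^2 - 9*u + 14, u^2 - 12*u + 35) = u - 7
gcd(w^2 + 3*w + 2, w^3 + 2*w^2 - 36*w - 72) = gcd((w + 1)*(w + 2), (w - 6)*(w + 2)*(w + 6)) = w + 2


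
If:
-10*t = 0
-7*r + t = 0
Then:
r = 0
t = 0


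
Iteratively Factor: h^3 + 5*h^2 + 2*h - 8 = (h + 4)*(h^2 + h - 2) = (h + 2)*(h + 4)*(h - 1)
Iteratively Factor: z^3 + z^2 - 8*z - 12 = (z + 2)*(z^2 - z - 6) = (z + 2)^2*(z - 3)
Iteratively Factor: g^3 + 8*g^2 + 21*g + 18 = (g + 3)*(g^2 + 5*g + 6) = (g + 2)*(g + 3)*(g + 3)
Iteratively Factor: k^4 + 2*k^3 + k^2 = (k + 1)*(k^3 + k^2) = k*(k + 1)*(k^2 + k) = k^2*(k + 1)*(k + 1)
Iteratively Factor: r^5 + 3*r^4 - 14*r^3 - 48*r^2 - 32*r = (r + 4)*(r^4 - r^3 - 10*r^2 - 8*r) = (r + 1)*(r + 4)*(r^3 - 2*r^2 - 8*r) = r*(r + 1)*(r + 4)*(r^2 - 2*r - 8) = r*(r + 1)*(r + 2)*(r + 4)*(r - 4)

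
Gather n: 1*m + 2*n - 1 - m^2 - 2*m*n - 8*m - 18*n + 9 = -m^2 - 7*m + n*(-2*m - 16) + 8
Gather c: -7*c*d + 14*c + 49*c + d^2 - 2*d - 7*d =c*(63 - 7*d) + d^2 - 9*d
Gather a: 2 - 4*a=2 - 4*a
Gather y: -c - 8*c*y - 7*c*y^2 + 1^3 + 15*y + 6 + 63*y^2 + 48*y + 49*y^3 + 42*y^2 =-c + 49*y^3 + y^2*(105 - 7*c) + y*(63 - 8*c) + 7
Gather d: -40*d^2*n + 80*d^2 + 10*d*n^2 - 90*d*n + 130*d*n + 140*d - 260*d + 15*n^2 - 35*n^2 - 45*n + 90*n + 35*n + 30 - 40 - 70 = d^2*(80 - 40*n) + d*(10*n^2 + 40*n - 120) - 20*n^2 + 80*n - 80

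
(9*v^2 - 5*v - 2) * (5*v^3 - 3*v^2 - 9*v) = 45*v^5 - 52*v^4 - 76*v^3 + 51*v^2 + 18*v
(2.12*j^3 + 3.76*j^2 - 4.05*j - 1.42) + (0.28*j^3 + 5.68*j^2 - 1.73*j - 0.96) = 2.4*j^3 + 9.44*j^2 - 5.78*j - 2.38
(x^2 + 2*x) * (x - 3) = x^3 - x^2 - 6*x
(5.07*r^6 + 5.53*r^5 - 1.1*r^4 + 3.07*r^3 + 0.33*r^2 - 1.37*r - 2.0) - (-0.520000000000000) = 5.07*r^6 + 5.53*r^5 - 1.1*r^4 + 3.07*r^3 + 0.33*r^2 - 1.37*r - 1.48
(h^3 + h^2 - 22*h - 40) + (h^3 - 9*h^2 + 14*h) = 2*h^3 - 8*h^2 - 8*h - 40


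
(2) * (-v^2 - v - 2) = -2*v^2 - 2*v - 4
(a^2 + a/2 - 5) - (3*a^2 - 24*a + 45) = -2*a^2 + 49*a/2 - 50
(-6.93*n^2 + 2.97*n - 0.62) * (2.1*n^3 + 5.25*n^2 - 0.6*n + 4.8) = -14.553*n^5 - 30.1455*n^4 + 18.4485*n^3 - 38.301*n^2 + 14.628*n - 2.976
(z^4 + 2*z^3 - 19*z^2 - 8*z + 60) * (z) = z^5 + 2*z^4 - 19*z^3 - 8*z^2 + 60*z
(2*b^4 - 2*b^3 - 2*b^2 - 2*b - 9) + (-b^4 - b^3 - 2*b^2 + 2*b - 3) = b^4 - 3*b^3 - 4*b^2 - 12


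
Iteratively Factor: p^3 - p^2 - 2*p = (p - 2)*(p^2 + p) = (p - 2)*(p + 1)*(p)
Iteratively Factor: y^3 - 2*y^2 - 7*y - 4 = (y + 1)*(y^2 - 3*y - 4) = (y - 4)*(y + 1)*(y + 1)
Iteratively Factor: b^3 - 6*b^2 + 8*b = (b)*(b^2 - 6*b + 8) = b*(b - 4)*(b - 2)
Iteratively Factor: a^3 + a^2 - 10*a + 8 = (a + 4)*(a^2 - 3*a + 2) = (a - 1)*(a + 4)*(a - 2)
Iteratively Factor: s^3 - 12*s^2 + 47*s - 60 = (s - 4)*(s^2 - 8*s + 15) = (s - 5)*(s - 4)*(s - 3)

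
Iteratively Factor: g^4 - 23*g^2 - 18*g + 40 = (g + 4)*(g^3 - 4*g^2 - 7*g + 10) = (g - 5)*(g + 4)*(g^2 + g - 2) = (g - 5)*(g + 2)*(g + 4)*(g - 1)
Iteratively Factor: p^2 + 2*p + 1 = (p + 1)*(p + 1)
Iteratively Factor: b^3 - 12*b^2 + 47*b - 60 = (b - 5)*(b^2 - 7*b + 12) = (b - 5)*(b - 4)*(b - 3)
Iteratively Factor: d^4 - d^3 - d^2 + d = (d - 1)*(d^3 - d) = (d - 1)^2*(d^2 + d) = d*(d - 1)^2*(d + 1)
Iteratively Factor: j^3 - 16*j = (j + 4)*(j^2 - 4*j) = j*(j + 4)*(j - 4)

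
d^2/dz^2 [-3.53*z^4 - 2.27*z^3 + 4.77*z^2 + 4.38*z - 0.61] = -42.36*z^2 - 13.62*z + 9.54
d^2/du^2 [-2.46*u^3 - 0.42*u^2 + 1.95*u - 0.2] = -14.76*u - 0.84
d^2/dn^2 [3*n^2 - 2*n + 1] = 6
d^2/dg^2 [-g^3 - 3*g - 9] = -6*g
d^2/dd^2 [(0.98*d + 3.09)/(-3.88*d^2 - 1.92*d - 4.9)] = (-(0.98*d + 3.09)*(7.76*d + 1.92)*(15.52*d + 3.84) + (22.8144*d + 27.7416)*(3.88*d^2 + 1.92*d + 4.9))/(3.88*d^2 + 1.92*d + 4.9)^3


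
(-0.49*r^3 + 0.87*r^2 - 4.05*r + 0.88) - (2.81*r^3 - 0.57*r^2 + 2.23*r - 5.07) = -3.3*r^3 + 1.44*r^2 - 6.28*r + 5.95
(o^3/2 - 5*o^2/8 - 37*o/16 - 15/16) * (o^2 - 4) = o^5/2 - 5*o^4/8 - 69*o^3/16 + 25*o^2/16 + 37*o/4 + 15/4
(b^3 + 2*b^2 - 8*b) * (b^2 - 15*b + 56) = b^5 - 13*b^4 + 18*b^3 + 232*b^2 - 448*b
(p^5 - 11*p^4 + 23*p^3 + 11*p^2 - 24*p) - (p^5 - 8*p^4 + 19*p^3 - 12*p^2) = -3*p^4 + 4*p^3 + 23*p^2 - 24*p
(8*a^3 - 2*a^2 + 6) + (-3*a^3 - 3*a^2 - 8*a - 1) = 5*a^3 - 5*a^2 - 8*a + 5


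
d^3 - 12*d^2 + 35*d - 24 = (d - 8)*(d - 3)*(d - 1)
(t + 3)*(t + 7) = t^2 + 10*t + 21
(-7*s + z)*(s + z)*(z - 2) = -7*s^2*z + 14*s^2 - 6*s*z^2 + 12*s*z + z^3 - 2*z^2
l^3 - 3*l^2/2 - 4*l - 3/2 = (l - 3)*(l + 1/2)*(l + 1)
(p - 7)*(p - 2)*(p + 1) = p^3 - 8*p^2 + 5*p + 14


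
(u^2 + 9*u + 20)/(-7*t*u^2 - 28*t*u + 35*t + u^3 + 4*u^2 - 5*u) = (-u - 4)/(7*t*u - 7*t - u^2 + u)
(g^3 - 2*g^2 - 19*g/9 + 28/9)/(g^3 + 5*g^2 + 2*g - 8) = (g^2 - g - 28/9)/(g^2 + 6*g + 8)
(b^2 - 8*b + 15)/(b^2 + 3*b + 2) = (b^2 - 8*b + 15)/(b^2 + 3*b + 2)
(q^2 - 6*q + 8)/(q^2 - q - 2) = (q - 4)/(q + 1)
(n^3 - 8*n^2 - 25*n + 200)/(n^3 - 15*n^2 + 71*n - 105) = (n^2 - 3*n - 40)/(n^2 - 10*n + 21)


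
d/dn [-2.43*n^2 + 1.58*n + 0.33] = 1.58 - 4.86*n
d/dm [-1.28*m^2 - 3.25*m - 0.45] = -2.56*m - 3.25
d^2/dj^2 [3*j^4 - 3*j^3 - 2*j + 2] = 18*j*(2*j - 1)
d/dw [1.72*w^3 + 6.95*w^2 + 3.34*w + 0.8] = 5.16*w^2 + 13.9*w + 3.34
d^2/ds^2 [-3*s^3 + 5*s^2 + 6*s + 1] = 10 - 18*s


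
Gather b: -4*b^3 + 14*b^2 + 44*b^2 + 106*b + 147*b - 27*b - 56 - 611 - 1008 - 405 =-4*b^3 + 58*b^2 + 226*b - 2080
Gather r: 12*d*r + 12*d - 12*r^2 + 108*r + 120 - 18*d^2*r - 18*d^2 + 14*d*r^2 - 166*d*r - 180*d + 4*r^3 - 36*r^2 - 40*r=-18*d^2 - 168*d + 4*r^3 + r^2*(14*d - 48) + r*(-18*d^2 - 154*d + 68) + 120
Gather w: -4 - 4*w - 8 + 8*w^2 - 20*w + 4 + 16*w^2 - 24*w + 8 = 24*w^2 - 48*w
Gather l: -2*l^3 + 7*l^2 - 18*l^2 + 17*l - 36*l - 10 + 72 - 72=-2*l^3 - 11*l^2 - 19*l - 10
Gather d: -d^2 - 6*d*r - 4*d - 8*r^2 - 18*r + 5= -d^2 + d*(-6*r - 4) - 8*r^2 - 18*r + 5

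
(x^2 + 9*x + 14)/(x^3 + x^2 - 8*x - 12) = (x + 7)/(x^2 - x - 6)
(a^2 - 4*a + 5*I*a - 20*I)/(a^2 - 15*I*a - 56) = (a^2 + a*(-4 + 5*I) - 20*I)/(a^2 - 15*I*a - 56)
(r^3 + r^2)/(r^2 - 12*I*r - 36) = r^2*(r + 1)/(r^2 - 12*I*r - 36)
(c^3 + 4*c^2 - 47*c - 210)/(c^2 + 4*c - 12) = (c^2 - 2*c - 35)/(c - 2)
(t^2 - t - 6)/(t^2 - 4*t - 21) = (-t^2 + t + 6)/(-t^2 + 4*t + 21)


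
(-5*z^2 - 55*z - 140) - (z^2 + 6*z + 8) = -6*z^2 - 61*z - 148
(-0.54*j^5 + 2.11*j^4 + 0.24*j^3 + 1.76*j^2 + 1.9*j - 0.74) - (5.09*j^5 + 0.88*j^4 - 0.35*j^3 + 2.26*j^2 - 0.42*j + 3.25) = -5.63*j^5 + 1.23*j^4 + 0.59*j^3 - 0.5*j^2 + 2.32*j - 3.99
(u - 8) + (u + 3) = 2*u - 5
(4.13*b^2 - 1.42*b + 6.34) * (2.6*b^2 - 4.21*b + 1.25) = 10.738*b^4 - 21.0793*b^3 + 27.6247*b^2 - 28.4664*b + 7.925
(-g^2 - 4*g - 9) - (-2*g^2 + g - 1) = g^2 - 5*g - 8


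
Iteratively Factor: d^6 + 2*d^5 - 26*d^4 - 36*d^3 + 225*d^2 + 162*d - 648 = (d + 4)*(d^5 - 2*d^4 - 18*d^3 + 36*d^2 + 81*d - 162) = (d + 3)*(d + 4)*(d^4 - 5*d^3 - 3*d^2 + 45*d - 54) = (d - 3)*(d + 3)*(d + 4)*(d^3 - 2*d^2 - 9*d + 18) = (d - 3)^2*(d + 3)*(d + 4)*(d^2 + d - 6) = (d - 3)^2*(d + 3)^2*(d + 4)*(d - 2)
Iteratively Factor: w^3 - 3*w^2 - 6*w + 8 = (w + 2)*(w^2 - 5*w + 4) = (w - 4)*(w + 2)*(w - 1)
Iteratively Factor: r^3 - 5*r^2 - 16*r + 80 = (r + 4)*(r^2 - 9*r + 20) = (r - 5)*(r + 4)*(r - 4)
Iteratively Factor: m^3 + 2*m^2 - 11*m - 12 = (m - 3)*(m^2 + 5*m + 4) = (m - 3)*(m + 4)*(m + 1)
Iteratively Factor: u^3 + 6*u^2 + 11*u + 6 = (u + 3)*(u^2 + 3*u + 2) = (u + 1)*(u + 3)*(u + 2)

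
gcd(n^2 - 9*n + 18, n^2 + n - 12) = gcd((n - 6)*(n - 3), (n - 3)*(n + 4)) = n - 3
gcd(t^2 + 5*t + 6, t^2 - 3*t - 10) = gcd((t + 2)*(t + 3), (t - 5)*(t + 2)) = t + 2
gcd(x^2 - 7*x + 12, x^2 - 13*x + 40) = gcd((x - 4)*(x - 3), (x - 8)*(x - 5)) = 1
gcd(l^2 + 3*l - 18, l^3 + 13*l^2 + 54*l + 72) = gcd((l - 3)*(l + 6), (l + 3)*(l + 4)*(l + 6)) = l + 6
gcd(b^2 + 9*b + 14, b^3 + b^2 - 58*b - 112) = b^2 + 9*b + 14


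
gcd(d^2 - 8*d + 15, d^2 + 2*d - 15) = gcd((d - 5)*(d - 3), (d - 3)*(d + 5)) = d - 3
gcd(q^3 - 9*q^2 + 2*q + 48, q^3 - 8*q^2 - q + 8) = q - 8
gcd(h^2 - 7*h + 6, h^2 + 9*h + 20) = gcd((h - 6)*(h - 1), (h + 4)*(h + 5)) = 1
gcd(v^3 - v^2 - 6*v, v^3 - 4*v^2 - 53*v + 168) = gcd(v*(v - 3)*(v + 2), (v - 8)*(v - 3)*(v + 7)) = v - 3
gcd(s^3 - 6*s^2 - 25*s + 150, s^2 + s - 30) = s - 5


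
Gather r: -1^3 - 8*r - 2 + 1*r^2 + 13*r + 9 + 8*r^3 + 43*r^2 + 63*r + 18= 8*r^3 + 44*r^2 + 68*r + 24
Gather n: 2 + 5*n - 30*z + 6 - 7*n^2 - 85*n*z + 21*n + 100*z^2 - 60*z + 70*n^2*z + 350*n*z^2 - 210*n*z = n^2*(70*z - 7) + n*(350*z^2 - 295*z + 26) + 100*z^2 - 90*z + 8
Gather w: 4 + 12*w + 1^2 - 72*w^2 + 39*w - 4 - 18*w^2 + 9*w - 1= -90*w^2 + 60*w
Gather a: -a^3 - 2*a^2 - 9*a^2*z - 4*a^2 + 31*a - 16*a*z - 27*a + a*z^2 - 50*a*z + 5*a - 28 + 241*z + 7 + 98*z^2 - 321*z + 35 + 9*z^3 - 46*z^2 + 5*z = -a^3 + a^2*(-9*z - 6) + a*(z^2 - 66*z + 9) + 9*z^3 + 52*z^2 - 75*z + 14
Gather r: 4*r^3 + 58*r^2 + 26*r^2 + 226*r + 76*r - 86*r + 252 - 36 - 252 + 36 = 4*r^3 + 84*r^2 + 216*r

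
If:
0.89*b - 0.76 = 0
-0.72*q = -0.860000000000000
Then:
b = 0.85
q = 1.19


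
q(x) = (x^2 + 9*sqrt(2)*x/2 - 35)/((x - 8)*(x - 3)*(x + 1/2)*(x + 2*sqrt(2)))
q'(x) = (2*x + 9*sqrt(2)/2)/((x - 8)*(x - 3)*(x + 1/2)*(x + 2*sqrt(2))) - (x^2 + 9*sqrt(2)*x/2 - 35)/((x - 8)*(x - 3)*(x + 1/2)*(x + 2*sqrt(2))^2) - (x^2 + 9*sqrt(2)*x/2 - 35)/((x - 8)*(x - 3)*(x + 1/2)^2*(x + 2*sqrt(2))) - (x^2 + 9*sqrt(2)*x/2 - 35)/((x - 8)*(x - 3)^2*(x + 1/2)*(x + 2*sqrt(2))) - (x^2 + 9*sqrt(2)*x/2 - 35)/((x - 8)^2*(x - 3)*(x + 1/2)*(x + 2*sqrt(2))) = ((x - 8)*(x - 3)*(x + 2*sqrt(2))*(2*x + 1)*(4*x + 9*sqrt(2)) + 2*(x - 8)*(x - 3)*(x + 2*sqrt(2))*(-2*x^2 - 9*sqrt(2)*x + 70) + (x - 8)*(x - 3)*(2*x + 1)*(-2*x^2 - 9*sqrt(2)*x + 70) + (x - 8)*(x + 2*sqrt(2))*(2*x + 1)*(-2*x^2 - 9*sqrt(2)*x + 70) + (x - 3)*(x + 2*sqrt(2))*(2*x + 1)*(-2*x^2 - 9*sqrt(2)*x + 70))/((x - 8)^2*(x - 3)^2*(x + 2*sqrt(2))^2*(2*x + 1)^2)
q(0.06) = -0.92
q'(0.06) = 1.70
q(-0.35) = -3.57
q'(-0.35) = 24.28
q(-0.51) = 54.85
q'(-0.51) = 5475.84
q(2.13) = -0.25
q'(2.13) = -0.03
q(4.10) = -0.06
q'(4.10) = -0.05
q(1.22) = -0.31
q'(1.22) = 0.14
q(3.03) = 2.12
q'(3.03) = -75.23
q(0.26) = -0.67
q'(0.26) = 0.90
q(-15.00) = 0.00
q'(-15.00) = 0.00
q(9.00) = 0.15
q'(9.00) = -0.17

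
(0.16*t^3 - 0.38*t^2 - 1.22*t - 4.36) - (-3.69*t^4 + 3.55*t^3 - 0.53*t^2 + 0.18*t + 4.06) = 3.69*t^4 - 3.39*t^3 + 0.15*t^2 - 1.4*t - 8.42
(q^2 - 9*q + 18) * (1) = q^2 - 9*q + 18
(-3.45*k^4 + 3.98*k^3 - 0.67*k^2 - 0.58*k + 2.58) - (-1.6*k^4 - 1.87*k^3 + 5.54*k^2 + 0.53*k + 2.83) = -1.85*k^4 + 5.85*k^3 - 6.21*k^2 - 1.11*k - 0.25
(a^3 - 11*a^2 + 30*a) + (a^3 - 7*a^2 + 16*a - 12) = 2*a^3 - 18*a^2 + 46*a - 12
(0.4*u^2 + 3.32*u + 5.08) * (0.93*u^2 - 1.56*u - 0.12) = 0.372*u^4 + 2.4636*u^3 - 0.5028*u^2 - 8.3232*u - 0.6096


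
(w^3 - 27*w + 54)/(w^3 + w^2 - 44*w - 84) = (w^2 - 6*w + 9)/(w^2 - 5*w - 14)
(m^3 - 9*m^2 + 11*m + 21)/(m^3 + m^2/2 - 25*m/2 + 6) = 2*(m^2 - 6*m - 7)/(2*m^2 + 7*m - 4)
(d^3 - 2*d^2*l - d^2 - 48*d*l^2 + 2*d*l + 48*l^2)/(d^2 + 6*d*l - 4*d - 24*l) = (d^2 - 8*d*l - d + 8*l)/(d - 4)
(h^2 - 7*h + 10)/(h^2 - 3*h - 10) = (h - 2)/(h + 2)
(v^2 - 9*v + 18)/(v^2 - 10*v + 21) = (v - 6)/(v - 7)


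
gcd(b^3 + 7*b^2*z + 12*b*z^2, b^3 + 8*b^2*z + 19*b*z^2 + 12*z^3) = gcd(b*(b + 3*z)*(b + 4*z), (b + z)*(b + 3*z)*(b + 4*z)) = b^2 + 7*b*z + 12*z^2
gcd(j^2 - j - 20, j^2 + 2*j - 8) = j + 4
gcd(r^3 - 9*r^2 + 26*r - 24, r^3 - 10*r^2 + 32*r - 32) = r^2 - 6*r + 8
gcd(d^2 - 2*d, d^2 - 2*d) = d^2 - 2*d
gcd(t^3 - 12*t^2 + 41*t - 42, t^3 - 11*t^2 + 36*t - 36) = t^2 - 5*t + 6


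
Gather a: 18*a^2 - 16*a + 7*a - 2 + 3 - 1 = 18*a^2 - 9*a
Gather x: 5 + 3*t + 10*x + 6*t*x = 3*t + x*(6*t + 10) + 5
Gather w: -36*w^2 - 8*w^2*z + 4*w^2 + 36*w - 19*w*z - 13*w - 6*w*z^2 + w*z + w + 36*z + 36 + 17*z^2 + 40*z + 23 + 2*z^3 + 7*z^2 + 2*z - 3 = w^2*(-8*z - 32) + w*(-6*z^2 - 18*z + 24) + 2*z^3 + 24*z^2 + 78*z + 56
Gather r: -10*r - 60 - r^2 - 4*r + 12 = -r^2 - 14*r - 48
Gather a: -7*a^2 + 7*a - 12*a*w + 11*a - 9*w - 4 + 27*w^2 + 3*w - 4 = -7*a^2 + a*(18 - 12*w) + 27*w^2 - 6*w - 8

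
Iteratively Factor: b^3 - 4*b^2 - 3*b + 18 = (b + 2)*(b^2 - 6*b + 9) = (b - 3)*(b + 2)*(b - 3)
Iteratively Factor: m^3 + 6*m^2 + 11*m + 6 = (m + 3)*(m^2 + 3*m + 2) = (m + 2)*(m + 3)*(m + 1)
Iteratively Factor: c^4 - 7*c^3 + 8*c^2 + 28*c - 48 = (c - 3)*(c^3 - 4*c^2 - 4*c + 16) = (c - 3)*(c - 2)*(c^2 - 2*c - 8) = (c - 3)*(c - 2)*(c + 2)*(c - 4)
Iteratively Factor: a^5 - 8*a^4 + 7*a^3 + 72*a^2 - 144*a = (a + 3)*(a^4 - 11*a^3 + 40*a^2 - 48*a) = (a - 3)*(a + 3)*(a^3 - 8*a^2 + 16*a) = (a - 4)*(a - 3)*(a + 3)*(a^2 - 4*a) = (a - 4)^2*(a - 3)*(a + 3)*(a)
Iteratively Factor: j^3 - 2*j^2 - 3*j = (j - 3)*(j^2 + j) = (j - 3)*(j + 1)*(j)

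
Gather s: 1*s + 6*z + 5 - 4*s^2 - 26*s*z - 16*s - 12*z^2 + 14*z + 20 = -4*s^2 + s*(-26*z - 15) - 12*z^2 + 20*z + 25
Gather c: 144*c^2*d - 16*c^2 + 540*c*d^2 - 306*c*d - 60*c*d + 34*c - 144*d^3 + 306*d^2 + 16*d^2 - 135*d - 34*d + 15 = c^2*(144*d - 16) + c*(540*d^2 - 366*d + 34) - 144*d^3 + 322*d^2 - 169*d + 15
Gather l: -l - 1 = -l - 1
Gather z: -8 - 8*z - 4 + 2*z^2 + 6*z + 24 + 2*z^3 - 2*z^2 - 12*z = 2*z^3 - 14*z + 12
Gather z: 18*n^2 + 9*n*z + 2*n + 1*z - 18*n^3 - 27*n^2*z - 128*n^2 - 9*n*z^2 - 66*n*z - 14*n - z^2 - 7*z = -18*n^3 - 110*n^2 - 12*n + z^2*(-9*n - 1) + z*(-27*n^2 - 57*n - 6)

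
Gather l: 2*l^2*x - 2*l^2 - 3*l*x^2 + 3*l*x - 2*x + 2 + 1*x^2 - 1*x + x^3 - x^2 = l^2*(2*x - 2) + l*(-3*x^2 + 3*x) + x^3 - 3*x + 2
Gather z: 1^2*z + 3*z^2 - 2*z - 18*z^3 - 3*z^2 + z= -18*z^3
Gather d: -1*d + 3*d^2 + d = 3*d^2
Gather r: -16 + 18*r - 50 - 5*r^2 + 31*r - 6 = -5*r^2 + 49*r - 72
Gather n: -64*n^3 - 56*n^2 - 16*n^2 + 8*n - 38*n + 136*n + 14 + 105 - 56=-64*n^3 - 72*n^2 + 106*n + 63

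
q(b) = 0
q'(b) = 0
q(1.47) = 0.00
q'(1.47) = 0.00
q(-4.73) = 0.00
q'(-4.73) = 0.00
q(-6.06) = 0.00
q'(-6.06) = 0.00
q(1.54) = 0.00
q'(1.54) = 0.00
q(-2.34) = 0.00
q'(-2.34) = 0.00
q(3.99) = 0.00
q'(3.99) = 0.00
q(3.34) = 0.00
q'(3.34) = 0.00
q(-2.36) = 0.00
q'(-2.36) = 0.00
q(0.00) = 0.00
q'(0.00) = 0.00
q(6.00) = 0.00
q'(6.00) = 0.00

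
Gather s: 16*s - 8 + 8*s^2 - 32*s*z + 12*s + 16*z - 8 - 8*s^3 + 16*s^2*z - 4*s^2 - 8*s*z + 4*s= -8*s^3 + s^2*(16*z + 4) + s*(32 - 40*z) + 16*z - 16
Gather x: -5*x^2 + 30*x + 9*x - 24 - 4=-5*x^2 + 39*x - 28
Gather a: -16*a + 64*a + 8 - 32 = 48*a - 24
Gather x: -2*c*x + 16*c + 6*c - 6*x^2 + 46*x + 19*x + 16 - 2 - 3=22*c - 6*x^2 + x*(65 - 2*c) + 11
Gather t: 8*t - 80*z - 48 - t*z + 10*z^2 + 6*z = t*(8 - z) + 10*z^2 - 74*z - 48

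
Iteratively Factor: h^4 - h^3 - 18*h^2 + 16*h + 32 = (h + 1)*(h^3 - 2*h^2 - 16*h + 32) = (h - 2)*(h + 1)*(h^2 - 16) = (h - 4)*(h - 2)*(h + 1)*(h + 4)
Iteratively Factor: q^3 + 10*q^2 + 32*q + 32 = (q + 4)*(q^2 + 6*q + 8) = (q + 4)^2*(q + 2)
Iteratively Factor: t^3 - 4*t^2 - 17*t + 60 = (t - 3)*(t^2 - t - 20) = (t - 5)*(t - 3)*(t + 4)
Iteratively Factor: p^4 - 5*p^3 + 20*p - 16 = (p + 2)*(p^3 - 7*p^2 + 14*p - 8) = (p - 1)*(p + 2)*(p^2 - 6*p + 8) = (p - 2)*(p - 1)*(p + 2)*(p - 4)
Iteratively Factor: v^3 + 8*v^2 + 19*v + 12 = (v + 4)*(v^2 + 4*v + 3) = (v + 1)*(v + 4)*(v + 3)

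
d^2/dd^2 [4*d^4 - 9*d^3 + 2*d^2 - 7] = 48*d^2 - 54*d + 4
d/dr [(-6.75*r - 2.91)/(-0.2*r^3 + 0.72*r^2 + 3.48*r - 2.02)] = (-2.7*r^3 + 3.114*r^2 + 4.1904*r + 23.7618)/(0.04*r^6 - 0.288*r^5 - 0.8736*r^4 + 5.8192*r^3 + 9.2016*r^2 - 14.0592*r + 4.0804)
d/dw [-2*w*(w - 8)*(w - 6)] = -6*w^2 + 56*w - 96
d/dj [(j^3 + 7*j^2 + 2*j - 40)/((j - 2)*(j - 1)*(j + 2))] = 2*(-4*j^2 - 22*j - 19)/(j^4 + 2*j^3 - 3*j^2 - 4*j + 4)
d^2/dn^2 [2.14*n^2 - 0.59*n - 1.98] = 4.28000000000000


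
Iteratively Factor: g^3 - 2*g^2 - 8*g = (g - 4)*(g^2 + 2*g) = (g - 4)*(g + 2)*(g)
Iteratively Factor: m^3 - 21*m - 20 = (m - 5)*(m^2 + 5*m + 4) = (m - 5)*(m + 1)*(m + 4)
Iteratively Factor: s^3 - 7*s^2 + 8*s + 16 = (s - 4)*(s^2 - 3*s - 4) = (s - 4)*(s + 1)*(s - 4)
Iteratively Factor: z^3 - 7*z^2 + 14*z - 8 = (z - 2)*(z^2 - 5*z + 4) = (z - 2)*(z - 1)*(z - 4)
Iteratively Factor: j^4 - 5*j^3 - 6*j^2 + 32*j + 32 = (j + 2)*(j^3 - 7*j^2 + 8*j + 16) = (j - 4)*(j + 2)*(j^2 - 3*j - 4) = (j - 4)^2*(j + 2)*(j + 1)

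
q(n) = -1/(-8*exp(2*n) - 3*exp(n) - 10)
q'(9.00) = 0.00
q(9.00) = 0.00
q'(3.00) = 0.00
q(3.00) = 0.00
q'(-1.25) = -0.02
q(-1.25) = 0.09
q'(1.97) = -0.00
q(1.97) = 0.00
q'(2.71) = -0.00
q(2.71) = 0.00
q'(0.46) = -0.04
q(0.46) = 0.03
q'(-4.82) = -0.00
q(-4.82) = 0.10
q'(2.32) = -0.00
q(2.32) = 0.00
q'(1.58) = -0.01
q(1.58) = 0.00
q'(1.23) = -0.02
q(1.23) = 0.01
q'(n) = -(16*exp(2*n) + 3*exp(n))/(-8*exp(2*n) - 3*exp(n) - 10)^2 = (-16*exp(n) - 3)*exp(n)/(8*exp(2*n) + 3*exp(n) + 10)^2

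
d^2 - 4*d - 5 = (d - 5)*(d + 1)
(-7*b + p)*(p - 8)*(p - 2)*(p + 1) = -7*b*p^3 + 63*b*p^2 - 42*b*p - 112*b + p^4 - 9*p^3 + 6*p^2 + 16*p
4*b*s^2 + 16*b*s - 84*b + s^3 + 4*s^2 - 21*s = (4*b + s)*(s - 3)*(s + 7)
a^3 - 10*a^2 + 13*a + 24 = (a - 8)*(a - 3)*(a + 1)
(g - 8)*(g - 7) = g^2 - 15*g + 56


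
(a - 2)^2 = a^2 - 4*a + 4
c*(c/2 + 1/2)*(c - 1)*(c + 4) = c^4/2 + 2*c^3 - c^2/2 - 2*c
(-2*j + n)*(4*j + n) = -8*j^2 + 2*j*n + n^2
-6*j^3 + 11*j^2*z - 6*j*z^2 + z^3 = (-3*j + z)*(-2*j + z)*(-j + z)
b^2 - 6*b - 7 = (b - 7)*(b + 1)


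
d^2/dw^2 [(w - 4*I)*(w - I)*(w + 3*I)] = 6*w - 4*I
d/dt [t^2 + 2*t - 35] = 2*t + 2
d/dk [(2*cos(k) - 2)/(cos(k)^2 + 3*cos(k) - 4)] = 2*sin(k)/(cos(k) + 4)^2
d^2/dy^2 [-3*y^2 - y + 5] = -6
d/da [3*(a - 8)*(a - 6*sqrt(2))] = 6*a - 18*sqrt(2) - 24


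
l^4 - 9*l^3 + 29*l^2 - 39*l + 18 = (l - 3)^2*(l - 2)*(l - 1)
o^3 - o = o*(o - 1)*(o + 1)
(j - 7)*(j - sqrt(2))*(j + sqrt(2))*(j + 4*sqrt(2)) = j^4 - 7*j^3 + 4*sqrt(2)*j^3 - 28*sqrt(2)*j^2 - 2*j^2 - 8*sqrt(2)*j + 14*j + 56*sqrt(2)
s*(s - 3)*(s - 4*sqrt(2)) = s^3 - 4*sqrt(2)*s^2 - 3*s^2 + 12*sqrt(2)*s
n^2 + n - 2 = (n - 1)*(n + 2)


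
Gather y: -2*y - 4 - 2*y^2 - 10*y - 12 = -2*y^2 - 12*y - 16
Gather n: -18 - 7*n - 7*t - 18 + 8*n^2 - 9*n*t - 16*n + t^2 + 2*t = 8*n^2 + n*(-9*t - 23) + t^2 - 5*t - 36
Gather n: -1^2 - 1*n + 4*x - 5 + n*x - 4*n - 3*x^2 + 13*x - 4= n*(x - 5) - 3*x^2 + 17*x - 10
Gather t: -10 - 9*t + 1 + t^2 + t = t^2 - 8*t - 9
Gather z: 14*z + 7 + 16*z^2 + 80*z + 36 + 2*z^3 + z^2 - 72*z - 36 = 2*z^3 + 17*z^2 + 22*z + 7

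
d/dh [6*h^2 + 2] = 12*h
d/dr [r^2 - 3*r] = 2*r - 3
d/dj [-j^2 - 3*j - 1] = -2*j - 3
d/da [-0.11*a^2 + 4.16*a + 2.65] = 4.16 - 0.22*a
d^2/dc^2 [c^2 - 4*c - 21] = 2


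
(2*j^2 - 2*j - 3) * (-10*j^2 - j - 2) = -20*j^4 + 18*j^3 + 28*j^2 + 7*j + 6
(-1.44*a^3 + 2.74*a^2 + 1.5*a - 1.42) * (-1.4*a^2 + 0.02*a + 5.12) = 2.016*a^5 - 3.8648*a^4 - 9.418*a^3 + 16.0468*a^2 + 7.6516*a - 7.2704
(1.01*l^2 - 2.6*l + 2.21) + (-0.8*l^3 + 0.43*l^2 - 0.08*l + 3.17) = -0.8*l^3 + 1.44*l^2 - 2.68*l + 5.38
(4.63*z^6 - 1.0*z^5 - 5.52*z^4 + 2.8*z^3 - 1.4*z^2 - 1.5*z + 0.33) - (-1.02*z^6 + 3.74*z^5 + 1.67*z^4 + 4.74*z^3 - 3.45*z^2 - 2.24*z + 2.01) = 5.65*z^6 - 4.74*z^5 - 7.19*z^4 - 1.94*z^3 + 2.05*z^2 + 0.74*z - 1.68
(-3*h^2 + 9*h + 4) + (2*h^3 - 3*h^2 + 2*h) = 2*h^3 - 6*h^2 + 11*h + 4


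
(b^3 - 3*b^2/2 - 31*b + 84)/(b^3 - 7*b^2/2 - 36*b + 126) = (b - 4)/(b - 6)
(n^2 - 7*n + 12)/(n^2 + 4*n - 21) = (n - 4)/(n + 7)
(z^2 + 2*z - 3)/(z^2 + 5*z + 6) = (z - 1)/(z + 2)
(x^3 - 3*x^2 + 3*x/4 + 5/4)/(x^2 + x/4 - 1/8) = 2*(2*x^2 - 7*x + 5)/(4*x - 1)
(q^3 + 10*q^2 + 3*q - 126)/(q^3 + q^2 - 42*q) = (q^2 + 3*q - 18)/(q*(q - 6))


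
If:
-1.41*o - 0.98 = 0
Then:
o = -0.70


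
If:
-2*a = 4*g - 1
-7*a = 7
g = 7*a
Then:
No Solution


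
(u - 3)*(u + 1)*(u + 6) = u^3 + 4*u^2 - 15*u - 18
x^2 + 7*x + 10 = (x + 2)*(x + 5)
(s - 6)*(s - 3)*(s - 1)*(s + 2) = s^4 - 8*s^3 + 7*s^2 + 36*s - 36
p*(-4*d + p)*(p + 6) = -4*d*p^2 - 24*d*p + p^3 + 6*p^2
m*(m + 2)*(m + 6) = m^3 + 8*m^2 + 12*m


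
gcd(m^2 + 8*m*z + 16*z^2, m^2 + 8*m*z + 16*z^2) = m^2 + 8*m*z + 16*z^2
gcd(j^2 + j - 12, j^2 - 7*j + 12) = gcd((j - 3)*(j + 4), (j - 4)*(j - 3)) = j - 3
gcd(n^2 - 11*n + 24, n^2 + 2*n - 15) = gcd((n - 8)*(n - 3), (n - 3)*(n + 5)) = n - 3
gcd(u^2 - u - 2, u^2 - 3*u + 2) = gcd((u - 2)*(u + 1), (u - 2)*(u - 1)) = u - 2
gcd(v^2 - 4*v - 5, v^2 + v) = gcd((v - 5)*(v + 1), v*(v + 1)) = v + 1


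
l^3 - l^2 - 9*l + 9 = (l - 3)*(l - 1)*(l + 3)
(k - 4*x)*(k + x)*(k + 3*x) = k^3 - 13*k*x^2 - 12*x^3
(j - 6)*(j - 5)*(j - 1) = j^3 - 12*j^2 + 41*j - 30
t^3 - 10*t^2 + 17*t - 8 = (t - 8)*(t - 1)^2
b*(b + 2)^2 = b^3 + 4*b^2 + 4*b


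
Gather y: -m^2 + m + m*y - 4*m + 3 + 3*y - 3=-m^2 - 3*m + y*(m + 3)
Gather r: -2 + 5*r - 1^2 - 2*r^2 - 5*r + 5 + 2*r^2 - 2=0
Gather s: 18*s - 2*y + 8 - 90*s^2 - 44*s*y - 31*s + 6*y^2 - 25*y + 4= -90*s^2 + s*(-44*y - 13) + 6*y^2 - 27*y + 12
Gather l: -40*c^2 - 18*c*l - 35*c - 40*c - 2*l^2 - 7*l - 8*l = -40*c^2 - 75*c - 2*l^2 + l*(-18*c - 15)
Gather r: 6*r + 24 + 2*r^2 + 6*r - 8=2*r^2 + 12*r + 16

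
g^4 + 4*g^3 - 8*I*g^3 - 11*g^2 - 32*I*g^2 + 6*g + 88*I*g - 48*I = (g + 6)*(g - 8*I)*(-I*g + I)*(I*g - I)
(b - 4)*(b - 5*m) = b^2 - 5*b*m - 4*b + 20*m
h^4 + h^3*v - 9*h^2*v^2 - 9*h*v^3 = h*(h - 3*v)*(h + v)*(h + 3*v)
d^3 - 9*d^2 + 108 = (d - 6)^2*(d + 3)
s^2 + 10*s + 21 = (s + 3)*(s + 7)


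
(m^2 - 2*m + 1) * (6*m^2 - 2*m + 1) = 6*m^4 - 14*m^3 + 11*m^2 - 4*m + 1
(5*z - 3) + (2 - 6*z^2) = -6*z^2 + 5*z - 1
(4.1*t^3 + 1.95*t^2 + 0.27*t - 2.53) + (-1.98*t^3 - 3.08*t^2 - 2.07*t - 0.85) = 2.12*t^3 - 1.13*t^2 - 1.8*t - 3.38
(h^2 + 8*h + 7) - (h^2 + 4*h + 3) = 4*h + 4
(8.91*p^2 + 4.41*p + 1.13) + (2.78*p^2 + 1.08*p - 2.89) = 11.69*p^2 + 5.49*p - 1.76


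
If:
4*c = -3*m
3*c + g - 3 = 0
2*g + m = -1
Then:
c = 21/22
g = 3/22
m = -14/11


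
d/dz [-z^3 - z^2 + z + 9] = -3*z^2 - 2*z + 1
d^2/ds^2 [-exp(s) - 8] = -exp(s)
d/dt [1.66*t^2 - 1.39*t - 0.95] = 3.32*t - 1.39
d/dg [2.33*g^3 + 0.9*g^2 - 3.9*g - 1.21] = 6.99*g^2 + 1.8*g - 3.9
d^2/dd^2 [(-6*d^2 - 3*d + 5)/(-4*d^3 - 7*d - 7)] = 4*(48*d^6 + 72*d^5 - 492*d^4 - 630*d^3 - 462*d^2 + 210*d - 49)/(64*d^9 + 336*d^7 + 336*d^6 + 588*d^5 + 1176*d^4 + 931*d^3 + 1029*d^2 + 1029*d + 343)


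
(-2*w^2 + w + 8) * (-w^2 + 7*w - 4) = 2*w^4 - 15*w^3 + 7*w^2 + 52*w - 32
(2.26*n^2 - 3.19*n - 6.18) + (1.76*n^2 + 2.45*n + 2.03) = 4.02*n^2 - 0.74*n - 4.15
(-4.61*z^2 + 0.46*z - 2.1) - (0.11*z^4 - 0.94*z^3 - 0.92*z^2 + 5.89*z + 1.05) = -0.11*z^4 + 0.94*z^3 - 3.69*z^2 - 5.43*z - 3.15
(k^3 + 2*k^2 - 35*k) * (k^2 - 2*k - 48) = k^5 - 87*k^3 - 26*k^2 + 1680*k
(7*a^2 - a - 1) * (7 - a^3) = -7*a^5 + a^4 + a^3 + 49*a^2 - 7*a - 7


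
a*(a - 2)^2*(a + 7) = a^4 + 3*a^3 - 24*a^2 + 28*a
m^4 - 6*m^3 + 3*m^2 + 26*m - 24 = (m - 4)*(m - 3)*(m - 1)*(m + 2)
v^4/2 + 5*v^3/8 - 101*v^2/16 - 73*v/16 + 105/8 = (v/2 + 1)*(v - 3)*(v - 5/4)*(v + 7/2)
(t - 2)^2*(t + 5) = t^3 + t^2 - 16*t + 20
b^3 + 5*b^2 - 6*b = b*(b - 1)*(b + 6)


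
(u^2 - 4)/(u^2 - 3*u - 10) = (u - 2)/(u - 5)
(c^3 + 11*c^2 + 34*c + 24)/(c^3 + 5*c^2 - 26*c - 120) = (c + 1)/(c - 5)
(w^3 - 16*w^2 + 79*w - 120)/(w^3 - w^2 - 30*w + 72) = (w^2 - 13*w + 40)/(w^2 + 2*w - 24)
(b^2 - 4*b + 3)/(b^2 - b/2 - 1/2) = 2*(b - 3)/(2*b + 1)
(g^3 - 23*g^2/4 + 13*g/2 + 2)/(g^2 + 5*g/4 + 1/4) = (g^2 - 6*g + 8)/(g + 1)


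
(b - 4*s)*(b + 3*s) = b^2 - b*s - 12*s^2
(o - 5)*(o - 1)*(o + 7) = o^3 + o^2 - 37*o + 35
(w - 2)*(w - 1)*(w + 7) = w^3 + 4*w^2 - 19*w + 14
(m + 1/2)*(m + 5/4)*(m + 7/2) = m^3 + 21*m^2/4 + 27*m/4 + 35/16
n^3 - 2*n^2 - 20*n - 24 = (n - 6)*(n + 2)^2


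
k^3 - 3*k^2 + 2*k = k*(k - 2)*(k - 1)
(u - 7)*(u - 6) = u^2 - 13*u + 42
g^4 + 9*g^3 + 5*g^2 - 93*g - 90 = (g - 3)*(g + 1)*(g + 5)*(g + 6)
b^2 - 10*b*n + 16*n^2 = (b - 8*n)*(b - 2*n)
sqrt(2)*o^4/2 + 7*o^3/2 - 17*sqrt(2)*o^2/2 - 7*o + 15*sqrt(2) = (o - 3*sqrt(2)/2)*(o - sqrt(2))*(o + 5*sqrt(2))*(sqrt(2)*o/2 + 1)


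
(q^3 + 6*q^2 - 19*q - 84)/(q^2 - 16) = (q^2 + 10*q + 21)/(q + 4)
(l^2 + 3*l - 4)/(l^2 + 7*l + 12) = (l - 1)/(l + 3)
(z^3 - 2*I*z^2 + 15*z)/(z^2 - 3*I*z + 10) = z*(z + 3*I)/(z + 2*I)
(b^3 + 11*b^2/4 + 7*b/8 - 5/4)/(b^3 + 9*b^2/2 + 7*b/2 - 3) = (b + 5/4)/(b + 3)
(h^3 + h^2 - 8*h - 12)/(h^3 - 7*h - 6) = (h + 2)/(h + 1)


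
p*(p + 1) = p^2 + p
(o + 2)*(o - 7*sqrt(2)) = o^2 - 7*sqrt(2)*o + 2*o - 14*sqrt(2)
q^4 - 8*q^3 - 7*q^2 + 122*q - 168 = (q - 7)*(q - 3)*(q - 2)*(q + 4)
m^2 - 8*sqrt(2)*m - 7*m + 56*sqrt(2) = (m - 7)*(m - 8*sqrt(2))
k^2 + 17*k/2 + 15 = (k + 5/2)*(k + 6)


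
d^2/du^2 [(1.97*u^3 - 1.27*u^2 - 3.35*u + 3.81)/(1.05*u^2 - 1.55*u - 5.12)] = (-3.5527136788005e-15*u^5 - 7.105427357601e-15*u^4 + 19.12669*u^3 + 78.04155*u^2 + 164.591958*u + 45.858794)/(1.157625*u^6 - 5.126625*u^5 - 9.366525*u^4 + 46.272925*u^3 + 45.67296*u^2 - 121.89696*u - 134.217728)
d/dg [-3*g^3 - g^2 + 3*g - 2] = -9*g^2 - 2*g + 3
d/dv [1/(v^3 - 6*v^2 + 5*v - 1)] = (-3*v^2 + 12*v - 5)/(v^3 - 6*v^2 + 5*v - 1)^2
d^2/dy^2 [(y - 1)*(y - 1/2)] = 2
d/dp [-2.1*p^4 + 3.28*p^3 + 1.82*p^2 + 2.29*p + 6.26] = -8.4*p^3 + 9.84*p^2 + 3.64*p + 2.29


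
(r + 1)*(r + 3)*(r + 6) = r^3 + 10*r^2 + 27*r + 18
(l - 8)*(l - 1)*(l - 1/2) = l^3 - 19*l^2/2 + 25*l/2 - 4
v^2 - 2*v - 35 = (v - 7)*(v + 5)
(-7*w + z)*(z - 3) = -7*w*z + 21*w + z^2 - 3*z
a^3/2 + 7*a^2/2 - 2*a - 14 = (a/2 + 1)*(a - 2)*(a + 7)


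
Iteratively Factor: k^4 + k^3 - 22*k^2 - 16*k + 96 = (k + 4)*(k^3 - 3*k^2 - 10*k + 24) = (k - 4)*(k + 4)*(k^2 + k - 6) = (k - 4)*(k - 2)*(k + 4)*(k + 3)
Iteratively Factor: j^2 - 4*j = (j - 4)*(j)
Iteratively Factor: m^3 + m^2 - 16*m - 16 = (m + 1)*(m^2 - 16) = (m + 1)*(m + 4)*(m - 4)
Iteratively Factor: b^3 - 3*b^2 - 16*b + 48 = (b - 3)*(b^2 - 16) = (b - 3)*(b + 4)*(b - 4)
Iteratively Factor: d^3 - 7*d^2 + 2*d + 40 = (d - 5)*(d^2 - 2*d - 8) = (d - 5)*(d + 2)*(d - 4)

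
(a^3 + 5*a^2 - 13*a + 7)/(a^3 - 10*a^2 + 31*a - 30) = (a^3 + 5*a^2 - 13*a + 7)/(a^3 - 10*a^2 + 31*a - 30)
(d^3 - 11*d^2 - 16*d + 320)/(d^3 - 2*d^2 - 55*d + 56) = (d^2 - 3*d - 40)/(d^2 + 6*d - 7)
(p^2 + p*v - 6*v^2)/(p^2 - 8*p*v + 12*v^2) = (p + 3*v)/(p - 6*v)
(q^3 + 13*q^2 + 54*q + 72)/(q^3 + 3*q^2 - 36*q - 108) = (q + 4)/(q - 6)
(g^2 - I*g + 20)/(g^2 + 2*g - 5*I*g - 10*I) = (g + 4*I)/(g + 2)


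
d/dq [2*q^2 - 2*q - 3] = 4*q - 2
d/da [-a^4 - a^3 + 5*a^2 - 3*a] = -4*a^3 - 3*a^2 + 10*a - 3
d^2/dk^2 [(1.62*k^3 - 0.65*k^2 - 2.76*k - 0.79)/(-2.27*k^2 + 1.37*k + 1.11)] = (18.241894*k^3 + 19.470372*k^2 + 15.009294*k + 0.154094000000001)/(11.697083*k^6 - 21.178419*k^5 - 4.377468*k^4 + 18.140581*k^3 + 2.140524*k^2 - 5.063931*k - 1.367631)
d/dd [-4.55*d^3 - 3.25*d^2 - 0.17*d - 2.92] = -13.65*d^2 - 6.5*d - 0.17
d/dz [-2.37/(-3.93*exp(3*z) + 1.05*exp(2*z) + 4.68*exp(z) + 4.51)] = (-27.9423*exp(2*z) + 4.977*exp(z) + 11.0916)*exp(z)/(-3.93*exp(3*z) + 1.05*exp(2*z) + 4.68*exp(z) + 4.51)^2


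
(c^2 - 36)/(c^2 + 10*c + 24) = (c - 6)/(c + 4)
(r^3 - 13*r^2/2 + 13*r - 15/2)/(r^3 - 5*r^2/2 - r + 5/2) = (r - 3)/(r + 1)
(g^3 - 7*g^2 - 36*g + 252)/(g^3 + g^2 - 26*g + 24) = (g^2 - 13*g + 42)/(g^2 - 5*g + 4)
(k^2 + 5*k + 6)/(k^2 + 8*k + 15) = (k + 2)/(k + 5)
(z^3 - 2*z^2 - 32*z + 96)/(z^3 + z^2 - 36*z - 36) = (z^2 - 8*z + 16)/(z^2 - 5*z - 6)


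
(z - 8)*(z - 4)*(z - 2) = z^3 - 14*z^2 + 56*z - 64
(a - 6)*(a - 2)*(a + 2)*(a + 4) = a^4 - 2*a^3 - 28*a^2 + 8*a + 96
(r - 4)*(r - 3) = r^2 - 7*r + 12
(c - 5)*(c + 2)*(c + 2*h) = c^3 + 2*c^2*h - 3*c^2 - 6*c*h - 10*c - 20*h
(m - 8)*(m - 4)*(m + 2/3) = m^3 - 34*m^2/3 + 24*m + 64/3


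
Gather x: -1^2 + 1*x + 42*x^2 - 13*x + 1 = 42*x^2 - 12*x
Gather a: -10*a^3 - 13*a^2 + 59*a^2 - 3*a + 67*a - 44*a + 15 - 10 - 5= -10*a^3 + 46*a^2 + 20*a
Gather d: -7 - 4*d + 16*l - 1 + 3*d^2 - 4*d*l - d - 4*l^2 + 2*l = 3*d^2 + d*(-4*l - 5) - 4*l^2 + 18*l - 8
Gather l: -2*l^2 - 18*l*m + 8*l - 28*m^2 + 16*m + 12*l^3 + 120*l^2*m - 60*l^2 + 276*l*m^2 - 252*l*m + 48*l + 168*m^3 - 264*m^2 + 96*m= 12*l^3 + l^2*(120*m - 62) + l*(276*m^2 - 270*m + 56) + 168*m^3 - 292*m^2 + 112*m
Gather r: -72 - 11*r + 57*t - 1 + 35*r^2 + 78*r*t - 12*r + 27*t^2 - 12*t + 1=35*r^2 + r*(78*t - 23) + 27*t^2 + 45*t - 72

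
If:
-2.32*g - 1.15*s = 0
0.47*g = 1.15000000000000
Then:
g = 2.45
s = -4.94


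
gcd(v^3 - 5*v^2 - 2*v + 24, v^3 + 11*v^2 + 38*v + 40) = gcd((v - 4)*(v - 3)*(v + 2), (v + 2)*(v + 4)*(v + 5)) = v + 2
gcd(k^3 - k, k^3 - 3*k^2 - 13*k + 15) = k - 1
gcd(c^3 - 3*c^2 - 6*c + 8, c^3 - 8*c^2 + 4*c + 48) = c^2 - 2*c - 8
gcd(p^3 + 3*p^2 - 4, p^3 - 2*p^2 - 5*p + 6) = p^2 + p - 2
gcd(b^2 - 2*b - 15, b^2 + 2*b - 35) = b - 5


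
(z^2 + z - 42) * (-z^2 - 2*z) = -z^4 - 3*z^3 + 40*z^2 + 84*z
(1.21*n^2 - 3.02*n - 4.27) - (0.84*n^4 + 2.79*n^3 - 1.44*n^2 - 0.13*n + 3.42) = -0.84*n^4 - 2.79*n^3 + 2.65*n^2 - 2.89*n - 7.69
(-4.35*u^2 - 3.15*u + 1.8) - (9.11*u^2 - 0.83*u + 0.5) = -13.46*u^2 - 2.32*u + 1.3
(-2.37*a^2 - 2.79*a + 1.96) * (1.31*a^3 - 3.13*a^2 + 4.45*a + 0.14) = -3.1047*a^5 + 3.7632*a^4 + 0.753799999999998*a^3 - 18.8821*a^2 + 8.3314*a + 0.2744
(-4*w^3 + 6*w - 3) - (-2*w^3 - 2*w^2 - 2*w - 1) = -2*w^3 + 2*w^2 + 8*w - 2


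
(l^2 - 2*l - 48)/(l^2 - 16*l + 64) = (l + 6)/(l - 8)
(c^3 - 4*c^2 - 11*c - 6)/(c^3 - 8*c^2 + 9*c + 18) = (c + 1)/(c - 3)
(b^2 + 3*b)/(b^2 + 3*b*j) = (b + 3)/(b + 3*j)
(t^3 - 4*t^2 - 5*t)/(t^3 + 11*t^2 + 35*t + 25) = t*(t - 5)/(t^2 + 10*t + 25)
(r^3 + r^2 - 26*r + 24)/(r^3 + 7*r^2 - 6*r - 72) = (r^2 - 5*r + 4)/(r^2 + r - 12)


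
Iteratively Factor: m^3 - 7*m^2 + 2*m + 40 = (m - 4)*(m^2 - 3*m - 10) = (m - 5)*(m - 4)*(m + 2)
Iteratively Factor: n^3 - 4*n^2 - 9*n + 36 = (n - 4)*(n^2 - 9) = (n - 4)*(n + 3)*(n - 3)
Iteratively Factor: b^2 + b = (b)*(b + 1)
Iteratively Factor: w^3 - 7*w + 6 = (w - 1)*(w^2 + w - 6) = (w - 2)*(w - 1)*(w + 3)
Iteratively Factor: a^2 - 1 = (a + 1)*(a - 1)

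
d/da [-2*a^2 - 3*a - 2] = -4*a - 3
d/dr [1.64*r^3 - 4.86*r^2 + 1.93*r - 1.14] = 4.92*r^2 - 9.72*r + 1.93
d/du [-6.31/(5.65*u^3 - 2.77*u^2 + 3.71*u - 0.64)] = (106.9545*u^2 - 34.9574*u + 23.4101)/(5.65*u^3 - 2.77*u^2 + 3.71*u - 0.64)^2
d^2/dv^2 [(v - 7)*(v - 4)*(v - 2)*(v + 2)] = 12*v^2 - 66*v + 48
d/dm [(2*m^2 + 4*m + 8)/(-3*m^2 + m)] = 2*(7*m^2 + 24*m - 4)/(m^2*(9*m^2 - 6*m + 1))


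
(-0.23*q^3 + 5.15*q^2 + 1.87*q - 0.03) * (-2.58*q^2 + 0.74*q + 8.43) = 0.5934*q^5 - 13.4572*q^4 - 2.9525*q^3 + 44.8757*q^2 + 15.7419*q - 0.2529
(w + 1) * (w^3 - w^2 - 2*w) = w^4 - 3*w^2 - 2*w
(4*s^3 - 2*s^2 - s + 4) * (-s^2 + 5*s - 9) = -4*s^5 + 22*s^4 - 45*s^3 + 9*s^2 + 29*s - 36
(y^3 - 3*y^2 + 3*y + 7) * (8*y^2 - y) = 8*y^5 - 25*y^4 + 27*y^3 + 53*y^2 - 7*y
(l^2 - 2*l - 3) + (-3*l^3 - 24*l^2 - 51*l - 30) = -3*l^3 - 23*l^2 - 53*l - 33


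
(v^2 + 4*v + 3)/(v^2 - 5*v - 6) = (v + 3)/(v - 6)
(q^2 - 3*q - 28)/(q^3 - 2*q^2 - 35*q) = (q + 4)/(q*(q + 5))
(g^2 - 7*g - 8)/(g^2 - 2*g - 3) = (g - 8)/(g - 3)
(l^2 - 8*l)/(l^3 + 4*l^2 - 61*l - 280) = l/(l^2 + 12*l + 35)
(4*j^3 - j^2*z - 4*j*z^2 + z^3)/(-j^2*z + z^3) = (-4*j + z)/z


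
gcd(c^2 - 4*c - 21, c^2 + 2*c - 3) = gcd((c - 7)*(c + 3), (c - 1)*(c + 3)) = c + 3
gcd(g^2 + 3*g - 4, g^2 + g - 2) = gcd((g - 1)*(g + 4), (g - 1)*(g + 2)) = g - 1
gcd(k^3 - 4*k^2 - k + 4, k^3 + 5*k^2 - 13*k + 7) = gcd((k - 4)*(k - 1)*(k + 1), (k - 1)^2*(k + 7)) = k - 1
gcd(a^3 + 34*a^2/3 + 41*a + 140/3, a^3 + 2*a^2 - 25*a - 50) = a + 5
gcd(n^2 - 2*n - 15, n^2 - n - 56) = 1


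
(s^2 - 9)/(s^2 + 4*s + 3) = (s - 3)/(s + 1)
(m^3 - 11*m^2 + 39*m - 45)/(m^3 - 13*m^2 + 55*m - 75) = (m - 3)/(m - 5)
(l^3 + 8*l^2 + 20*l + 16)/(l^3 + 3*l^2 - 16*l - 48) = (l^2 + 4*l + 4)/(l^2 - l - 12)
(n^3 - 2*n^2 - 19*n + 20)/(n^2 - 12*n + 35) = (n^2 + 3*n - 4)/(n - 7)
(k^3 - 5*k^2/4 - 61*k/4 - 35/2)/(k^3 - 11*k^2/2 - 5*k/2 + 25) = (4*k + 7)/(2*(2*k - 5))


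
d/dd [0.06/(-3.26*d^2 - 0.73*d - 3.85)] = (0.3912*d + 0.0438)/(3.26*d^2 + 0.73*d + 3.85)^2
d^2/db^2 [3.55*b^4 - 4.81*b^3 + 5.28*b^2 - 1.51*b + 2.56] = 42.6*b^2 - 28.86*b + 10.56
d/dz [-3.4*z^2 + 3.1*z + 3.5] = 3.1 - 6.8*z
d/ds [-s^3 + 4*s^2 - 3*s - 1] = -3*s^2 + 8*s - 3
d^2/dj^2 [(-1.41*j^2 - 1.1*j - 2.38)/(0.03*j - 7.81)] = -172.528746/(2.7e-5*j^3 - 0.021087*j^2 + 5.489649*j - 476.379541)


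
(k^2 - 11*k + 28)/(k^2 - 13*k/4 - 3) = 4*(k - 7)/(4*k + 3)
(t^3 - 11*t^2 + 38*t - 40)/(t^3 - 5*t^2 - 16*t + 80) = (t - 2)/(t + 4)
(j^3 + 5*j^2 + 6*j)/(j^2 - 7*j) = (j^2 + 5*j + 6)/(j - 7)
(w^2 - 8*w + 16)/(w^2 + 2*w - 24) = (w - 4)/(w + 6)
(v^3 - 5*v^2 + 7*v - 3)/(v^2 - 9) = (v^2 - 2*v + 1)/(v + 3)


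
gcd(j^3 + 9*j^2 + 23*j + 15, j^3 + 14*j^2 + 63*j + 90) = j^2 + 8*j + 15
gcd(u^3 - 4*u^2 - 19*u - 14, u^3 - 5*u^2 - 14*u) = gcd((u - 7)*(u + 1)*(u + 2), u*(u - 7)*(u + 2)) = u^2 - 5*u - 14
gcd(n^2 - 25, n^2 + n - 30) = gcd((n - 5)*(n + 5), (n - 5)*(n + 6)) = n - 5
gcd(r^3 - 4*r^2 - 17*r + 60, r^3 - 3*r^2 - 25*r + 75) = r^2 - 8*r + 15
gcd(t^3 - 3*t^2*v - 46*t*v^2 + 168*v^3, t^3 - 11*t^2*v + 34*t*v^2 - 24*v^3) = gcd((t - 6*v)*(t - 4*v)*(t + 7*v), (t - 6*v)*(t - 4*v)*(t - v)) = t^2 - 10*t*v + 24*v^2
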